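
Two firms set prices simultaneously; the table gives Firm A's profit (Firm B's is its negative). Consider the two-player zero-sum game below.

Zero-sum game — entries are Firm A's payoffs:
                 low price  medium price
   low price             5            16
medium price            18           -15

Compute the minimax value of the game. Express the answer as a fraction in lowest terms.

Row minima are 5 and -15, so Firm A's maximin is 5; column maxima are 18 and 16, so Firm B's minimax is 16. These differ, so the equilibrium is in mixed strategies.
Let Firm A play low price with probability p. Firm B is indifferent when 5p + 18(1−p) = 16p − 15(1−p), giving p = 3/4.
Let Firm B play low price with probability q. Firm A is indifferent when 5q + 16(1−q) = 18q − 15(1−q), giving q = 31/44.
The value is 5·(31/44) + (16)·(13/44) = 33/4.

33/4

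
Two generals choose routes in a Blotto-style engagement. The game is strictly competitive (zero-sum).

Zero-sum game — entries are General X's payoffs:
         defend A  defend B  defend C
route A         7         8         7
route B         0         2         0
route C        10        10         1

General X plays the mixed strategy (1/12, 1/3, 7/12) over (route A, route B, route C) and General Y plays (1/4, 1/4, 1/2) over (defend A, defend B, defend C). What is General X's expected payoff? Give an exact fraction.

Against (1/4, 1/4, 1/2), each row's expected payoff is route A: 29/4; route B: 1/2; route C: 11/2.
Taking the (1/12, 1/3, 7/12)-weighted average: (1/12)·(29/4) + (1/3)·(1/2) + (7/12)·(11/2) = 191/48.

191/48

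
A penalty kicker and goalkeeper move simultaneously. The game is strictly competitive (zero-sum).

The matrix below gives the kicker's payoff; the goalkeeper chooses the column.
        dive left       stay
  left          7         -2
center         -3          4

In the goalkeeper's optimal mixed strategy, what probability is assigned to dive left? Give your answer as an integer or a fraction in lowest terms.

3/8

Row minima are -2 and -3, so the kicker's maximin is -2; column maxima are 7 and 4, so the goalkeeper's minimax is 4. These differ, so the equilibrium is in mixed strategies.
Let the goalkeeper play dive left with probability q. The kicker is indifferent when 7q − 2(1−q) = −3q + 4(1−q), giving q = 3/8.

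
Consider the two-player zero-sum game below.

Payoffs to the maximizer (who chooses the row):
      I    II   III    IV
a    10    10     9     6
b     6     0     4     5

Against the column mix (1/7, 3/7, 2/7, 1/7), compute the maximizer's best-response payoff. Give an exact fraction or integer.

a: (10)·(1/7) + (10)·(3/7) + (9)·(2/7) + (6)·(1/7) = 64/7.
b: (6)·(1/7) + (0)·(3/7) + (4)·(2/7) + (5)·(1/7) = 19/7.
The best pure response is a with expected payoff 64/7.

64/7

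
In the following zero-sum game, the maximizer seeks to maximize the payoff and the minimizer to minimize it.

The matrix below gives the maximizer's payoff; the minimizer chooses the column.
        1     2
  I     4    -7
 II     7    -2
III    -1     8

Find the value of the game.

3

Row I is strictly dominated by row II, so the maximizer never plays it.
The remaining 2×2 game on (II, III) × (1, 2) has no saddle point. Let the maximizer play II with probability p; indifference gives 7p − (1−p) = −2p + 8(1−p), so p = 1/2.
Similarly the minimizer's optimal q on 1 is 5/9, and the value is 7·(5/9) + (-2)·(4/9) = 3.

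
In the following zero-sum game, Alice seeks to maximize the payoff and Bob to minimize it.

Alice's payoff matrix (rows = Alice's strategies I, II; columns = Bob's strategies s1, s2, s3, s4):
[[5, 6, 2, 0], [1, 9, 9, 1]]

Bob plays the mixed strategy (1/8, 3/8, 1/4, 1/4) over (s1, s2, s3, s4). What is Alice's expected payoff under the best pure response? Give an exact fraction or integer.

6

I: (5)·(1/8) + (6)·(3/8) + (2)·(1/4) + (0)·(1/4) = 27/8.
II: (1)·(1/8) + (9)·(3/8) + (9)·(1/4) + (1)·(1/4) = 6.
The best pure response is II with expected payoff 6.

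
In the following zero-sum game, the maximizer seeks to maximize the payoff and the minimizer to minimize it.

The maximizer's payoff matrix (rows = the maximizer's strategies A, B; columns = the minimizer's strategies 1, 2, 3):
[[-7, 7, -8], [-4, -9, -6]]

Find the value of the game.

Column 1 is strictly dominated by 3 for the minimizer (it gives the maximizer more in every row).
The remaining 2×2 game on (A, B) × (2, 3) has no saddle point. Let the maximizer play A with probability p; indifference gives 7p − 9(1−p) = −8p − 6(1−p), so p = 1/6.
Similarly the minimizer's optimal q on 2 is 1/9, and the value is 7·(1/9) + (-8)·(8/9) = -19/3.

-19/3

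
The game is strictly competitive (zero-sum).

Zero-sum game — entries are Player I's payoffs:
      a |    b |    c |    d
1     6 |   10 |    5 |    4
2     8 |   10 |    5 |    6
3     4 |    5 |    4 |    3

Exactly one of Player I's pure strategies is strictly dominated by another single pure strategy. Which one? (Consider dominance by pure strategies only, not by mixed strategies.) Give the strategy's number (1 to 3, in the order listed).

3

Compare 3 with 1: 6 > 4, 10 > 5, 5 > 4, 4 > 3.
So 1 strictly dominates 3 for Player I; 3 is strictly dominated.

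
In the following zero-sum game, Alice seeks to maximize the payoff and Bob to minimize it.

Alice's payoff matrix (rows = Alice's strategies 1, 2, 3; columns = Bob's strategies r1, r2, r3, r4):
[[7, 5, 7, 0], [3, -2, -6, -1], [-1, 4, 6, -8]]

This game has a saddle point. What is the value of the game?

0

Row minima: 0, -6, -8 → Alice's maximin is 0.
Column maxima: 7, 5, 7, 0 → Bob's minimax is 0.
They coincide at (1, r4), so the value is 0.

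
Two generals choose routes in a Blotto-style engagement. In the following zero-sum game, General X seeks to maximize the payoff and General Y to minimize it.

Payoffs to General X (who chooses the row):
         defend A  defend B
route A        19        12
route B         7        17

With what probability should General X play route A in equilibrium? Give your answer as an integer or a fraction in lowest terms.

10/17

Row minima are 12 and 7, so General X's maximin is 12; column maxima are 19 and 17, so General Y's minimax is 17. These differ, so the equilibrium is in mixed strategies.
Let General X play route A with probability p. General Y is indifferent when 19p + 7(1−p) = 12p + 17(1−p), giving p = 10/17.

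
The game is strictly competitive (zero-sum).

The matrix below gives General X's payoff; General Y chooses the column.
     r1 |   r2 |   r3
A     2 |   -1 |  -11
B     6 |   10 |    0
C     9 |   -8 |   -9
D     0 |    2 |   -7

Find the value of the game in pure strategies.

0

Row minima: -11, 0, -9, -7 → General X's maximin is 0.
Column maxima: 9, 10, 0 → General Y's minimax is 0.
They coincide at (B, r3), so the value is 0.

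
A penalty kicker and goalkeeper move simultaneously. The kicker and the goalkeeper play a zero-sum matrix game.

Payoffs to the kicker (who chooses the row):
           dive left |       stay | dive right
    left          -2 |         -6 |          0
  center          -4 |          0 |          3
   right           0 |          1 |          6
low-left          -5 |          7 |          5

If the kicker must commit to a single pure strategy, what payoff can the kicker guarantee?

The worst-case payoff for each row is left: -6, center: -4, right: 0, low-left: -5.
The best of these is 0.

0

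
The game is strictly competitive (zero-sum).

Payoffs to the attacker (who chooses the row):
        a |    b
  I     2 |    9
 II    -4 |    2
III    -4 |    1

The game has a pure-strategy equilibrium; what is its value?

Row minima: 2, -4, -4 → the attacker's maximin is 2.
Column maxima: 2, 9 → the defender's minimax is 2.
They coincide at (I, a), so the value is 2.

2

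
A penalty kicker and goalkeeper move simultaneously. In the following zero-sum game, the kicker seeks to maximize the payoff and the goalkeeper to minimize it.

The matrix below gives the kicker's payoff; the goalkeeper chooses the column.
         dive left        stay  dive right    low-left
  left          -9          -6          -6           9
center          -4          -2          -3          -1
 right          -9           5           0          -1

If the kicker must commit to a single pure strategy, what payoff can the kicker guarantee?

-4

The worst-case payoff for each row is left: -9, center: -4, right: -9.
The best of these is -4.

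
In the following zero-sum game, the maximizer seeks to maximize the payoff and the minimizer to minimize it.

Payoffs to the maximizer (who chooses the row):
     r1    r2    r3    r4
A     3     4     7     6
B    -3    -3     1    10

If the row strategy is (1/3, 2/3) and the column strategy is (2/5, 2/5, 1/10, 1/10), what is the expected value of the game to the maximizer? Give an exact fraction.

Against (2/5, 2/5, 1/10, 1/10), each row's expected payoff is A: 41/10; B: -13/10.
Taking the (1/3, 2/3)-weighted average: (1/3)·(41/10) + (2/3)·(-13/10) = 1/2.

1/2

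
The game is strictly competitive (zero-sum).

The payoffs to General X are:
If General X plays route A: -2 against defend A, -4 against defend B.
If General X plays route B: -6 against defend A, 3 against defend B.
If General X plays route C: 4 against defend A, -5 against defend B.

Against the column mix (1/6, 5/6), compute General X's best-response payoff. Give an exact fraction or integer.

3/2

route A: (-2)·(1/6) + (-4)·(5/6) = -11/3.
route B: (-6)·(1/6) + (3)·(5/6) = 3/2.
route C: (4)·(1/6) + (-5)·(5/6) = -7/2.
The best pure response is route B with expected payoff 3/2.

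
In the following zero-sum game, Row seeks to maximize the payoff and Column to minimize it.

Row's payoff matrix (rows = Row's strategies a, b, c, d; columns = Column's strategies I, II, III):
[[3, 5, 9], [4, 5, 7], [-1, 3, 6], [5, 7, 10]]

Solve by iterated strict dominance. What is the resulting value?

5

Row c is strictly dominated by row a (3>-1, 5>3, 9>6); eliminate c.
Row b is strictly dominated by row d (5>4, 7>5, 10>7); eliminate b.
Column II is strictly dominated by I for Column (3<5, 5<7); eliminate II.
Row a is strictly dominated by row d (5>3, 10>9); eliminate a.
Column III is strictly dominated by I for Column (5<10); eliminate III.
Only (d, I) remains, with payoff 5.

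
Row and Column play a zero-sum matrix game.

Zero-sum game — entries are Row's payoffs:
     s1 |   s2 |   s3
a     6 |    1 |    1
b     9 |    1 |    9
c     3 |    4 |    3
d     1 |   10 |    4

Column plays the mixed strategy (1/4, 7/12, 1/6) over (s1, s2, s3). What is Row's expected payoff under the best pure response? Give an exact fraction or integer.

27/4

a: (6)·(1/4) + (1)·(7/12) + (1)·(1/6) = 9/4.
b: (9)·(1/4) + (1)·(7/12) + (9)·(1/6) = 13/3.
c: (3)·(1/4) + (4)·(7/12) + (3)·(1/6) = 43/12.
d: (1)·(1/4) + (10)·(7/12) + (4)·(1/6) = 27/4.
The best pure response is d with expected payoff 27/4.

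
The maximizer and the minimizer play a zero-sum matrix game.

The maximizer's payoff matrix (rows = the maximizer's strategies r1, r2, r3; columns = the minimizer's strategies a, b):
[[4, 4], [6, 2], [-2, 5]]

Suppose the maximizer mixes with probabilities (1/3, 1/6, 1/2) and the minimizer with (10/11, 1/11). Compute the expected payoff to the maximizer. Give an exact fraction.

35/22

Against (10/11, 1/11), each row's expected payoff is r1: 4; r2: 62/11; r3: -15/11.
Taking the (1/3, 1/6, 1/2)-weighted average: (1/3)·(4) + (1/6)·(62/11) + (1/2)·(-15/11) = 35/22.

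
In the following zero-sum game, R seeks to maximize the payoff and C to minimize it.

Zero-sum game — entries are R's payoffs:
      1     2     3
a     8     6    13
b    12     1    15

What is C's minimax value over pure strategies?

6

The worst case (largest entry) in each column is 1: 12, 2: 6, 3: 15.
The best (smallest) of these is 6.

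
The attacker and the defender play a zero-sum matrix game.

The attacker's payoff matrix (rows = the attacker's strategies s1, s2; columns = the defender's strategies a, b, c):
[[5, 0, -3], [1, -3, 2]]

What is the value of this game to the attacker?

Column a is strictly dominated by b for the defender (it gives the attacker more in every row).
The remaining 2×2 game on (s1, s2) × (b, c) has no saddle point. Let the attacker play s1 with probability p; indifference gives −3(1−p) = −3p + 2(1−p), so p = 5/8.
Similarly the defender's optimal q on b is 5/8, and the value is 0·(5/8) + (-3)·(3/8) = -9/8.

-9/8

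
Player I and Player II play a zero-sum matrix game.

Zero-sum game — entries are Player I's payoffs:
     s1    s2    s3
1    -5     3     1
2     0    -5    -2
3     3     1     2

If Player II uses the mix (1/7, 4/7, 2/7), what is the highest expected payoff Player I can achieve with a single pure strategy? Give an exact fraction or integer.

1: (-5)·(1/7) + (3)·(4/7) + (1)·(2/7) = 9/7.
2: (0)·(1/7) + (-5)·(4/7) + (-2)·(2/7) = -24/7.
3: (3)·(1/7) + (1)·(4/7) + (2)·(2/7) = 11/7.
The best pure response is 3 with expected payoff 11/7.

11/7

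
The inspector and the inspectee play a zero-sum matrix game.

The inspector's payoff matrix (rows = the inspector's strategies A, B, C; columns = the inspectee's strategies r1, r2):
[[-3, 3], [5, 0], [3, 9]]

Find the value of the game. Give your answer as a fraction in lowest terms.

45/11

Row A is strictly dominated by row C, so the inspector never plays it.
The remaining 2×2 game on (B, C) × (r1, r2) has no saddle point. Let the inspector play B with probability p; indifference gives 5p + 3(1−p) = 9(1−p), so p = 6/11.
Similarly the inspectee's optimal q on r1 is 9/11, and the value is 5·(9/11) + (0)·(2/11) = 45/11.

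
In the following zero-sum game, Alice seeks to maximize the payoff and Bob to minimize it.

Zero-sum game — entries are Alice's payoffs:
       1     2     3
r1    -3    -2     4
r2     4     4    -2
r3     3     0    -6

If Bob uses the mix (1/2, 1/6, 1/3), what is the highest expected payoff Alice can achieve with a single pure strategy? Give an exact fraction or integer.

2

r1: (-3)·(1/2) + (-2)·(1/6) + (4)·(1/3) = -1/2.
r2: (4)·(1/2) + (4)·(1/6) + (-2)·(1/3) = 2.
r3: (3)·(1/2) + (0)·(1/6) + (-6)·(1/3) = -1/2.
The best pure response is r2 with expected payoff 2.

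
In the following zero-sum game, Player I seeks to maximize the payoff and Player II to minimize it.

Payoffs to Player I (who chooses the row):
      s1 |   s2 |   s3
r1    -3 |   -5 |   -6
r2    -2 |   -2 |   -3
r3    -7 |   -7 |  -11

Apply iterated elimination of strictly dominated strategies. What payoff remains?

Column s2 is strictly dominated by s3 for Player II (-6<-5, -3<-2, -11<-7); eliminate s2.
Column s1 is strictly dominated by s3 for Player II (-6<-3, -3<-2, -11<-7); eliminate s1.
Row r1 is strictly dominated by row r2 (-3>-6); eliminate r1.
Row r3 is strictly dominated by row r2 (-3>-11); eliminate r3.
Only (r2, s3) remains, with payoff -3.

-3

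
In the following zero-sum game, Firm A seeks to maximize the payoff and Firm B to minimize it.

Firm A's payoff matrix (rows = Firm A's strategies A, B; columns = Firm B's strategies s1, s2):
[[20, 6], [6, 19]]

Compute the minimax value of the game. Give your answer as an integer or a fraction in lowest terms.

Row minima are 6 and 6, so Firm A's maximin is 6; column maxima are 20 and 19, so Firm B's minimax is 19. These differ, so the equilibrium is in mixed strategies.
Let Firm A play A with probability p. Firm B is indifferent when 20p + 6(1−p) = 6p + 19(1−p), giving p = 13/27.
Let Firm B play s1 with probability q. Firm A is indifferent when 20q + 6(1−q) = 6q + 19(1−q), giving q = 13/27.
The value is 20·(13/27) + (6)·(14/27) = 344/27.

344/27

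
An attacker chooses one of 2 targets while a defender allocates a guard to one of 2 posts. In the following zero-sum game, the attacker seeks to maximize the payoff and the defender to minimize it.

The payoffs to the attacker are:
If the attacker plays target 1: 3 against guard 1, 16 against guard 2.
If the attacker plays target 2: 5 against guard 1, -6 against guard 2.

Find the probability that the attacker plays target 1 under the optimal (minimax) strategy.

Row minima are 3 and -6, so the attacker's maximin is 3; column maxima are 5 and 16, so the defender's minimax is 5. These differ, so the equilibrium is in mixed strategies.
Let the attacker play target 1 with probability p. The defender is indifferent when 3p + 5(1−p) = 16p − 6(1−p), giving p = 11/24.

11/24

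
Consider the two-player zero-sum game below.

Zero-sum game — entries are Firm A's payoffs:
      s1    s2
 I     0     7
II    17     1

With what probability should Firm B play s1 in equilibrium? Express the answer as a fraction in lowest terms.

6/23

Row minima are 0 and 1, so Firm A's maximin is 1; column maxima are 17 and 7, so Firm B's minimax is 7. These differ, so the equilibrium is in mixed strategies.
Let Firm B play s1 with probability q. Firm A is indifferent when 7(1−q) = 17q + (1−q), giving q = 6/23.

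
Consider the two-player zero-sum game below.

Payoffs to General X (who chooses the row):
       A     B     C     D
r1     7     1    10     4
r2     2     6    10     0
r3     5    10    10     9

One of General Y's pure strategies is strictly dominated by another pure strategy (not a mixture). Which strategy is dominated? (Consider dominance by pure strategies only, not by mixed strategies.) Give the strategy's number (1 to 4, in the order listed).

General Y prefers columns that give General X less. Compare C with A: 7 < 10, 2 < 10, 5 < 10.
So A strictly dominates C for General Y; C is strictly dominated.

3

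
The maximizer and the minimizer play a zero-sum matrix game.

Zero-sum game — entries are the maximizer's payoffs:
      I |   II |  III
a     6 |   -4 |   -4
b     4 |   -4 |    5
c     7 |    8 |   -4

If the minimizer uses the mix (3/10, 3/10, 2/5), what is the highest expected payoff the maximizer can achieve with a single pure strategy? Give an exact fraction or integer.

a: (6)·(3/10) + (-4)·(3/10) + (-4)·(2/5) = -1.
b: (4)·(3/10) + (-4)·(3/10) + (5)·(2/5) = 2.
c: (7)·(3/10) + (8)·(3/10) + (-4)·(2/5) = 29/10.
The best pure response is c with expected payoff 29/10.

29/10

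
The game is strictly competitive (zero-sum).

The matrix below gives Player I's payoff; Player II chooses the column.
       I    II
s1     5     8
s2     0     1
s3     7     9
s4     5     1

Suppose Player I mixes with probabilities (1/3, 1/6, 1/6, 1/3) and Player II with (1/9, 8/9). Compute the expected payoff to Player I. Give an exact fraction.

251/54

Against (1/9, 8/9), each row's expected payoff is s1: 23/3; s2: 8/9; s3: 79/9; s4: 13/9.
Taking the (1/3, 1/6, 1/6, 1/3)-weighted average: (1/3)·(23/3) + (1/6)·(8/9) + (1/6)·(79/9) + (1/3)·(13/9) = 251/54.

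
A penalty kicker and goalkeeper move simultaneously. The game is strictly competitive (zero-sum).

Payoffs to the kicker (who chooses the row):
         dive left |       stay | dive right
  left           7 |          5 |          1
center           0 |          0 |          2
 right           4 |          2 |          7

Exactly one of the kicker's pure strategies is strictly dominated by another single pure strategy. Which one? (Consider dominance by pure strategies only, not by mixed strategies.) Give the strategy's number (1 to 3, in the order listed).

Compare center with right: 4 > 0, 2 > 0, 7 > 2.
So right strictly dominates center for the kicker; center is strictly dominated.

2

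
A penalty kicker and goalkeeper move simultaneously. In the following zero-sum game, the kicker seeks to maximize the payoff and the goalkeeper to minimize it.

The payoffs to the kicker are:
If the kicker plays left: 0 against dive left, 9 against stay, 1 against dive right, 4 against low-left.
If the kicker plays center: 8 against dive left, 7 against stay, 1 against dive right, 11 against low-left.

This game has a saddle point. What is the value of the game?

Row minima: 0, 1 → the kicker's maximin is 1.
Column maxima: 8, 9, 1, 11 → the goalkeeper's minimax is 1.
They coincide at (center, dive right), so the value is 1.

1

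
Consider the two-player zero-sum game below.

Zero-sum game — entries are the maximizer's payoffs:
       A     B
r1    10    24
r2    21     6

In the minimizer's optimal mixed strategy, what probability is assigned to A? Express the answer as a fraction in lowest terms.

18/29

Row minima are 10 and 6, so the maximizer's maximin is 10; column maxima are 21 and 24, so the minimizer's minimax is 21. These differ, so the equilibrium is in mixed strategies.
Let the minimizer play A with probability q. The maximizer is indifferent when 10q + 24(1−q) = 21q + 6(1−q), giving q = 18/29.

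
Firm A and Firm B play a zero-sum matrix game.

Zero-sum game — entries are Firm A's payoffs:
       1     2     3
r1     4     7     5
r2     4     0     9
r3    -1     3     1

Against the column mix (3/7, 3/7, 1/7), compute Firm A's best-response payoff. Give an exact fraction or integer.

r1: (4)·(3/7) + (7)·(3/7) + (5)·(1/7) = 38/7.
r2: (4)·(3/7) + (0)·(3/7) + (9)·(1/7) = 3.
r3: (-1)·(3/7) + (3)·(3/7) + (1)·(1/7) = 1.
The best pure response is r1 with expected payoff 38/7.

38/7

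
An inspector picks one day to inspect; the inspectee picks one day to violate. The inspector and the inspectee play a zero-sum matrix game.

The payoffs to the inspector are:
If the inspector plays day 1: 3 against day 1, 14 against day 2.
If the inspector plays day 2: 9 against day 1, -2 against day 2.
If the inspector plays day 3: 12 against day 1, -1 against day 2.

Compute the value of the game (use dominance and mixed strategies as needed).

Row day 2 is strictly dominated by row day 3, so the inspector never plays it.
The remaining 2×2 game on (day 1, day 3) × (day 1, day 2) has no saddle point. Let the inspector play day 1 with probability p; indifference gives 3p + 12(1−p) = 14p − (1−p), so p = 13/24.
Similarly the inspectee's optimal q on day 1 is 5/8, and the value is 3·(5/8) + (14)·(3/8) = 57/8.

57/8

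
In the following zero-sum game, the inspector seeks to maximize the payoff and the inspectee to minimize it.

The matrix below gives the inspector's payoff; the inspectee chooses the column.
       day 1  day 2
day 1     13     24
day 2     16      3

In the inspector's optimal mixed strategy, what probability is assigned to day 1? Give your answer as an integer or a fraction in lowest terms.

13/24

Row minima are 13 and 3, so the inspector's maximin is 13; column maxima are 16 and 24, so the inspectee's minimax is 16. These differ, so the equilibrium is in mixed strategies.
Let the inspector play day 1 with probability p. The inspectee is indifferent when 13p + 16(1−p) = 24p + 3(1−p), giving p = 13/24.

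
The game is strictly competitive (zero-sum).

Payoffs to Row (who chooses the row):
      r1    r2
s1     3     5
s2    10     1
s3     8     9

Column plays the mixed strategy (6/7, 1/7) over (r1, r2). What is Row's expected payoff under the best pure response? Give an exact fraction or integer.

61/7

s1: (3)·(6/7) + (5)·(1/7) = 23/7.
s2: (10)·(6/7) + (1)·(1/7) = 61/7.
s3: (8)·(6/7) + (9)·(1/7) = 57/7.
The best pure response is s2 with expected payoff 61/7.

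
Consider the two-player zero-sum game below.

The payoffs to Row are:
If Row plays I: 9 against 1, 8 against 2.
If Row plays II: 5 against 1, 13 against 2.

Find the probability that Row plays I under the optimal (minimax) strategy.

Row minima are 8 and 5, so Row's maximin is 8; column maxima are 9 and 13, so Column's minimax is 9. These differ, so the equilibrium is in mixed strategies.
Let Row play I with probability p. Column is indifferent when 9p + 5(1−p) = 8p + 13(1−p), giving p = 8/9.

8/9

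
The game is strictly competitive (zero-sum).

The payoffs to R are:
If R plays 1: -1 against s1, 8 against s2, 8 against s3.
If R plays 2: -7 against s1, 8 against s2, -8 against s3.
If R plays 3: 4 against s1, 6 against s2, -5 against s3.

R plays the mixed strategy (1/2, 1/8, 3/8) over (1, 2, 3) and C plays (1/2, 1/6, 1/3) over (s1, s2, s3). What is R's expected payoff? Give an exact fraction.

Against (1/2, 1/6, 1/3), each row's expected payoff is 1: 7/2; 2: -29/6; 3: 4/3.
Taking the (1/2, 1/8, 3/8)-weighted average: (1/2)·(7/2) + (1/8)·(-29/6) + (3/8)·(4/3) = 79/48.

79/48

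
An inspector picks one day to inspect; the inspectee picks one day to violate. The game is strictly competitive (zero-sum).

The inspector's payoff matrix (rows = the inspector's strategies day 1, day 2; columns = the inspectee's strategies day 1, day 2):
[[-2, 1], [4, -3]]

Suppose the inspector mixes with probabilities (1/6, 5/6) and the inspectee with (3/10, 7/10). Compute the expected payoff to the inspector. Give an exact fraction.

-11/15

Against (3/10, 7/10), each row's expected payoff is day 1: 1/10; day 2: -9/10.
Taking the (1/6, 5/6)-weighted average: (1/6)·(1/10) + (5/6)·(-9/10) = -11/15.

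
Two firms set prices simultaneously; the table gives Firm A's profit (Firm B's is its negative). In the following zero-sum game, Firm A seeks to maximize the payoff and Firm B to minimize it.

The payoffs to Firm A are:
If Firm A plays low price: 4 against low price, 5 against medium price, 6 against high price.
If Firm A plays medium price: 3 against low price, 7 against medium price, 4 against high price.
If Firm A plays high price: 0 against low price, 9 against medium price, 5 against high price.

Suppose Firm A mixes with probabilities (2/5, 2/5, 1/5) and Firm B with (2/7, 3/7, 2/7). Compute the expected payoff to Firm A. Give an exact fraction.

Against (2/7, 3/7, 2/7), each row's expected payoff is low price: 5; medium price: 5; high price: 37/7.
Taking the (2/5, 2/5, 1/5)-weighted average: (2/5)·(5) + (2/5)·(5) + (1/5)·(37/7) = 177/35.

177/35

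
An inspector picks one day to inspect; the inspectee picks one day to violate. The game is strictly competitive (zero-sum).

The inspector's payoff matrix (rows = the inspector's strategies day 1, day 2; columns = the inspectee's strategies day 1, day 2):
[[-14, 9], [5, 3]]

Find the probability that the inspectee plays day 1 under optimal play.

6/25

Row minima are -14 and 3, so the inspector's maximin is 3; column maxima are 5 and 9, so the inspectee's minimax is 5. These differ, so the equilibrium is in mixed strategies.
Let the inspectee play day 1 with probability q. The inspector is indifferent when −14q + 9(1−q) = 5q + 3(1−q), giving q = 6/25.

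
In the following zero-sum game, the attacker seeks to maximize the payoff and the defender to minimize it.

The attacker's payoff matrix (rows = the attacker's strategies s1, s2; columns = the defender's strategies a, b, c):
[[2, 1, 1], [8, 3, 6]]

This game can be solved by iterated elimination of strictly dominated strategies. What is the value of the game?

Row s1 is strictly dominated by row s2 (8>2, 3>1, 6>1); eliminate s1.
Column a is strictly dominated by b for the defender (3<8); eliminate a.
Column c is strictly dominated by b for the defender (3<6); eliminate c.
Only (s2, b) remains, with payoff 3.

3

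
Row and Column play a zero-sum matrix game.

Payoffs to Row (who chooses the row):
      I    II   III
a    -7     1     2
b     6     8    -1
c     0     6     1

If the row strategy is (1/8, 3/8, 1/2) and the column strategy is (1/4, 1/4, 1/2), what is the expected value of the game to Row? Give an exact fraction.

Against (1/4, 1/4, 1/2), each row's expected payoff is a: -1/2; b: 3; c: 2.
Taking the (1/8, 3/8, 1/2)-weighted average: (1/8)·(-1/2) + (3/8)·(3) + (1/2)·(2) = 33/16.

33/16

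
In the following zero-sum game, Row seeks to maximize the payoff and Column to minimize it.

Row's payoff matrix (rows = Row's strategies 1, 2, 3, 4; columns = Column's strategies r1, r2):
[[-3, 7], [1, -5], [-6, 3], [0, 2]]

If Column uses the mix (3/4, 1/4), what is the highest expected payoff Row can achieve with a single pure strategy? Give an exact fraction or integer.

1: (-3)·(3/4) + (7)·(1/4) = -1/2.
2: (1)·(3/4) + (-5)·(1/4) = -1/2.
3: (-6)·(3/4) + (3)·(1/4) = -15/4.
4: (0)·(3/4) + (2)·(1/4) = 1/2.
The best pure response is 4 with expected payoff 1/2.

1/2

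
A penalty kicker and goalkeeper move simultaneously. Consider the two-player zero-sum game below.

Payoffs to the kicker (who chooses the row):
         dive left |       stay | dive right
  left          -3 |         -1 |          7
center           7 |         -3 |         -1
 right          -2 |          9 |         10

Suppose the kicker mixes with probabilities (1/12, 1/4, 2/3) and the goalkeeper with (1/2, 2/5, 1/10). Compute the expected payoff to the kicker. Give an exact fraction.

57/20

Against (1/2, 2/5, 1/10), each row's expected payoff is left: -6/5; center: 11/5; right: 18/5.
Taking the (1/12, 1/4, 2/3)-weighted average: (1/12)·(-6/5) + (1/4)·(11/5) + (2/3)·(18/5) = 57/20.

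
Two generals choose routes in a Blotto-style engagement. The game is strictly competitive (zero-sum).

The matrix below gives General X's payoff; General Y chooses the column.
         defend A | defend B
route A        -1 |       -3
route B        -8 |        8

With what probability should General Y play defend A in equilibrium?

Row minima are -3 and -8, so General X's maximin is -3; column maxima are -1 and 8, so General Y's minimax is -1. These differ, so the equilibrium is in mixed strategies.
Let General Y play defend A with probability q. General X is indifferent when −q − 3(1−q) = −8q + 8(1−q), giving q = 11/18.

11/18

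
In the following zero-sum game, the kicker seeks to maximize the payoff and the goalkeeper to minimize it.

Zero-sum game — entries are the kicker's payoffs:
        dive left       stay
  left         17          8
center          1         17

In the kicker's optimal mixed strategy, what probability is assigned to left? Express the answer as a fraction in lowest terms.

Row minima are 8 and 1, so the kicker's maximin is 8; column maxima are 17 and 17, so the goalkeeper's minimax is 17. These differ, so the equilibrium is in mixed strategies.
Let the kicker play left with probability p. The goalkeeper is indifferent when 17p + (1−p) = 8p + 17(1−p), giving p = 16/25.

16/25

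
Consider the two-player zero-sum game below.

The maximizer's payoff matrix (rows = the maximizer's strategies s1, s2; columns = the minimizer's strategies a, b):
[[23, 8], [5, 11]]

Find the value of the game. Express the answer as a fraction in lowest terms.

Row minima are 8 and 5, so the maximizer's maximin is 8; column maxima are 23 and 11, so the minimizer's minimax is 11. These differ, so the equilibrium is in mixed strategies.
Let the maximizer play s1 with probability p. The minimizer is indifferent when 23p + 5(1−p) = 8p + 11(1−p), giving p = 2/7.
Let the minimizer play a with probability q. The maximizer is indifferent when 23q + 8(1−q) = 5q + 11(1−q), giving q = 1/7.
The value is 23·(1/7) + (8)·(6/7) = 71/7.

71/7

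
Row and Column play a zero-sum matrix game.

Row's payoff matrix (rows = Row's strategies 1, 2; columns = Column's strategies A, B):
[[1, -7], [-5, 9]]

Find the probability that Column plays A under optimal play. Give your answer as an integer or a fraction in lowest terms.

8/11

Row minima are -7 and -5, so Row's maximin is -5; column maxima are 1 and 9, so Column's minimax is 1. These differ, so the equilibrium is in mixed strategies.
Let Column play A with probability q. Row is indifferent when q − 7(1−q) = −5q + 9(1−q), giving q = 8/11.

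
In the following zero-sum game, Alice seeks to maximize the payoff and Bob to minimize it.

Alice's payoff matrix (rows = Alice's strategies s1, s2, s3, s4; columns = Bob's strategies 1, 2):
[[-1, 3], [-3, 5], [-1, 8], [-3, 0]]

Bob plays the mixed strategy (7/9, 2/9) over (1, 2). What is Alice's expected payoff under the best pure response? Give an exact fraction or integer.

s1: (-1)·(7/9) + (3)·(2/9) = -1/9.
s2: (-3)·(7/9) + (5)·(2/9) = -11/9.
s3: (-1)·(7/9) + (8)·(2/9) = 1.
s4: (-3)·(7/9) + (0)·(2/9) = -7/3.
The best pure response is s3 with expected payoff 1.

1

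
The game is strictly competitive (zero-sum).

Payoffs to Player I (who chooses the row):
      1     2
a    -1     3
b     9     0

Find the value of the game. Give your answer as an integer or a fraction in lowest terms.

Row minima are -1 and 0, so Player I's maximin is 0; column maxima are 9 and 3, so Player II's minimax is 3. These differ, so the equilibrium is in mixed strategies.
Let Player I play a with probability p. Player II is indifferent when −p + 9(1−p) = 3p, giving p = 9/13.
Let Player II play 1 with probability q. Player I is indifferent when −q + 3(1−q) = 9q, giving q = 3/13.
The value is -1·(3/13) + (3)·(10/13) = 27/13.

27/13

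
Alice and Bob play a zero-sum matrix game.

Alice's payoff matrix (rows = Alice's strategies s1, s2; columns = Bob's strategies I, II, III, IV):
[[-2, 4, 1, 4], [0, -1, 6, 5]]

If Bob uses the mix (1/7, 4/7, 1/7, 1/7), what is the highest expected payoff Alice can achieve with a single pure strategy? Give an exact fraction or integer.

s1: (-2)·(1/7) + (4)·(4/7) + (1)·(1/7) + (4)·(1/7) = 19/7.
s2: (0)·(1/7) + (-1)·(4/7) + (6)·(1/7) + (5)·(1/7) = 1.
The best pure response is s1 with expected payoff 19/7.

19/7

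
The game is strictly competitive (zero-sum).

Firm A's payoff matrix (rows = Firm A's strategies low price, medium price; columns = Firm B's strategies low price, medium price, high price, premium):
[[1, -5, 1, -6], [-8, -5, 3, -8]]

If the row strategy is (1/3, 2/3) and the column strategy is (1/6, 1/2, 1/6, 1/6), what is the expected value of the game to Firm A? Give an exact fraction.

-25/6

Against (1/6, 1/2, 1/6, 1/6), each row's expected payoff is low price: -19/6; medium price: -14/3.
Taking the (1/3, 2/3)-weighted average: (1/3)·(-19/6) + (2/3)·(-14/3) = -25/6.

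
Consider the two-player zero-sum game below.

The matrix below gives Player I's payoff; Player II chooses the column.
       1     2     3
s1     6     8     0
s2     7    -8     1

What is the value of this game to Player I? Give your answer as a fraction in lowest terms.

Column 1 is strictly dominated by 3 for Player II (it gives Player I more in every row).
The remaining 2×2 game on (s1, s2) × (2, 3) has no saddle point. Let Player I play s1 with probability p; indifference gives 8p − 8(1−p) = (1−p), so p = 9/17.
Similarly Player II's optimal q on 2 is 1/17, and the value is 8·(1/17) + (0)·(16/17) = 8/17.

8/17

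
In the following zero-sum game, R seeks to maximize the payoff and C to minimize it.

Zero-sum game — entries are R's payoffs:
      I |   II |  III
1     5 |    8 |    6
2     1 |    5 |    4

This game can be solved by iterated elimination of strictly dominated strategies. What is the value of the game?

5

Column II is strictly dominated by I for C (5<8, 1<5); eliminate II.
Row 2 is strictly dominated by row 1 (5>1, 6>4); eliminate 2.
Column III is strictly dominated by I for C (5<6); eliminate III.
Only (1, I) remains, with payoff 5.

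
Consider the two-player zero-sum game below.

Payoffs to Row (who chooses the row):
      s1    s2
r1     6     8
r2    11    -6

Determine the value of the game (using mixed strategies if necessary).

124/19

Row minima are 6 and -6, so Row's maximin is 6; column maxima are 11 and 8, so Column's minimax is 8. These differ, so the equilibrium is in mixed strategies.
Let Row play r1 with probability p. Column is indifferent when 6p + 11(1−p) = 8p − 6(1−p), giving p = 17/19.
Let Column play s1 with probability q. Row is indifferent when 6q + 8(1−q) = 11q − 6(1−q), giving q = 14/19.
The value is 6·(14/19) + (8)·(5/19) = 124/19.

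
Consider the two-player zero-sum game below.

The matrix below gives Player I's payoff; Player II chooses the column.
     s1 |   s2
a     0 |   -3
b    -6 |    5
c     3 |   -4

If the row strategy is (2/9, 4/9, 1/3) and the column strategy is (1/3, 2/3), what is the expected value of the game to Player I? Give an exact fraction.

Against (1/3, 2/3), each row's expected payoff is a: -2; b: 4/3; c: -5/3.
Taking the (2/9, 4/9, 1/3)-weighted average: (2/9)·(-2) + (4/9)·(4/3) + (1/3)·(-5/3) = -11/27.

-11/27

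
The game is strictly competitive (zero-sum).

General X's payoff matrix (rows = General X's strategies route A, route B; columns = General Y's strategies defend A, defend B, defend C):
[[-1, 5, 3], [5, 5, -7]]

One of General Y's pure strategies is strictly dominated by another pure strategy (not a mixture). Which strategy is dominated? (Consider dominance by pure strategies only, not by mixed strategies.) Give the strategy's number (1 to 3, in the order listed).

General Y prefers columns that give General X less. Compare defend B with defend C: 3 < 5, -7 < 5.
So defend C strictly dominates defend B for General Y; defend B is strictly dominated.

2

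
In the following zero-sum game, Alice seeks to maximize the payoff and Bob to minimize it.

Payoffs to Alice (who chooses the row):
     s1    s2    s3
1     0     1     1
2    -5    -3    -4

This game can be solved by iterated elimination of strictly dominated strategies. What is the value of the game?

Row 2 is strictly dominated by row 1 (0>-5, 1>-3, 1>-4); eliminate 2.
Column s2 is strictly dominated by s1 for Bob (0<1); eliminate s2.
Column s3 is strictly dominated by s1 for Bob (0<1); eliminate s3.
Only (1, s1) remains, with payoff 0.

0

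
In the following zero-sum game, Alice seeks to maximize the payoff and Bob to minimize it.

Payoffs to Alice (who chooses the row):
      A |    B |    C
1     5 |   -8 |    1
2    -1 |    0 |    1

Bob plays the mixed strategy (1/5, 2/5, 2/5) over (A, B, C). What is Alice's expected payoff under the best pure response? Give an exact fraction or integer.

1: (5)·(1/5) + (-8)·(2/5) + (1)·(2/5) = -9/5.
2: (-1)·(1/5) + (0)·(2/5) + (1)·(2/5) = 1/5.
The best pure response is 2 with expected payoff 1/5.

1/5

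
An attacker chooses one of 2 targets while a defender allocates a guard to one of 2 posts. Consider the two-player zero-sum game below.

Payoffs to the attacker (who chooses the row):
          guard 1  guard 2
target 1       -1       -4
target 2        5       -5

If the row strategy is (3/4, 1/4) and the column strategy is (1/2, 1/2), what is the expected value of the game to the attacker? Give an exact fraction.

Against (1/2, 1/2), each row's expected payoff is target 1: -5/2; target 2: 0.
Taking the (3/4, 1/4)-weighted average: (3/4)·(-5/2) + (1/4)·(0) = -15/8.

-15/8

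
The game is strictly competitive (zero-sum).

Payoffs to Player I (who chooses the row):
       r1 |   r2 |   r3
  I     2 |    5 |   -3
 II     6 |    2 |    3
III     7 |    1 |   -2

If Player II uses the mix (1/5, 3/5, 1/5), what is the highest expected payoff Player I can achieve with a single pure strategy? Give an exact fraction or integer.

I: (2)·(1/5) + (5)·(3/5) + (-3)·(1/5) = 14/5.
II: (6)·(1/5) + (2)·(3/5) + (3)·(1/5) = 3.
III: (7)·(1/5) + (1)·(3/5) + (-2)·(1/5) = 8/5.
The best pure response is II with expected payoff 3.

3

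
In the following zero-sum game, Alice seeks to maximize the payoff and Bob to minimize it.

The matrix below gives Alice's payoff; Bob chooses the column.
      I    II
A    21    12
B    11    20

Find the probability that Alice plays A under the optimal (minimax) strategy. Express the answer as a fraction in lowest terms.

Row minima are 12 and 11, so Alice's maximin is 12; column maxima are 21 and 20, so Bob's minimax is 20. These differ, so the equilibrium is in mixed strategies.
Let Alice play A with probability p. Bob is indifferent when 21p + 11(1−p) = 12p + 20(1−p), giving p = 1/2.

1/2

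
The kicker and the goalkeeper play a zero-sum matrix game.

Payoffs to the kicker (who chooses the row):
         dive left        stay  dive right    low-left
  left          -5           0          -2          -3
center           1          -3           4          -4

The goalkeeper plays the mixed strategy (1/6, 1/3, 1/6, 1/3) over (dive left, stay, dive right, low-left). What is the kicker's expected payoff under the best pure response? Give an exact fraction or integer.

left: (-5)·(1/6) + (0)·(1/3) + (-2)·(1/6) + (-3)·(1/3) = -13/6.
center: (1)·(1/6) + (-3)·(1/3) + (4)·(1/6) + (-4)·(1/3) = -3/2.
The best pure response is center with expected payoff -3/2.

-3/2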